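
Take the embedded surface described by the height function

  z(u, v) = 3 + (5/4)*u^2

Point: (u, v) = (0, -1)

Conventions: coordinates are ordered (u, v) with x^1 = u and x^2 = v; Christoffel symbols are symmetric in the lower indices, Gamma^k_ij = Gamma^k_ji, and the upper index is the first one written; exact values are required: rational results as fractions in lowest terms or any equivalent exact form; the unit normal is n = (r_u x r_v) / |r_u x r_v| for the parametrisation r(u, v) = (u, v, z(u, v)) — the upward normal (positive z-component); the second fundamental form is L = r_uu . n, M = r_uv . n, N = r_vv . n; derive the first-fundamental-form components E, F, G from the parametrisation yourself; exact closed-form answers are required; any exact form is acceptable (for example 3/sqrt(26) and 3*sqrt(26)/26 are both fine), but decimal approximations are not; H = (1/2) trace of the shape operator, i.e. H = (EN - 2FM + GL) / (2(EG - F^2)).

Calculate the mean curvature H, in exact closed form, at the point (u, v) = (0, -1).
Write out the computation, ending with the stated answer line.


z_u = 0, z_v = 0, z_uu = 5/2, z_uv = 0, z_vv = 0
E = 1, F = 0, G = 1; answer radicand W^2 = 1
unnormalised second-form numerators: l = 5/2, m = 0, n = 0; L = l/sqrt(1), and similarly M = m/sqrt(W^2), N = n/sqrt(W^2)
H = (E*n - 2*F*m + G*l) / (2*(EG - F^2)*sqrt(W^2)); E*n - 2*F*m + G*l = 5/2, EG - F^2 = 1, so H = (5/4)/sqrt(1)

Answer: H = 5/4


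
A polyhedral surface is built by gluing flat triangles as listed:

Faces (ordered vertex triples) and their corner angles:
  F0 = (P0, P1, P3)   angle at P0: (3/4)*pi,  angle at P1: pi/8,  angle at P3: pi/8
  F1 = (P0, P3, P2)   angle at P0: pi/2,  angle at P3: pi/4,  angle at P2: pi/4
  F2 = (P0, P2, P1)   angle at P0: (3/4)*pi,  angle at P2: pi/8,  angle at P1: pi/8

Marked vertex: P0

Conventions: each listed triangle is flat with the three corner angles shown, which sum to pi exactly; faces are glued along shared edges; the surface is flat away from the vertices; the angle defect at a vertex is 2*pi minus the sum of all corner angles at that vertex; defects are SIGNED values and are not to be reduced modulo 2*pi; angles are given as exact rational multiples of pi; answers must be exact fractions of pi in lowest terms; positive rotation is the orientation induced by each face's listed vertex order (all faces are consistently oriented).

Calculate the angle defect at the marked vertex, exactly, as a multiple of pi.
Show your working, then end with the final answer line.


Sum of corner angles at P0: 2*pi
defect = 2*pi - 2*pi

Answer: defect(P0) = 0


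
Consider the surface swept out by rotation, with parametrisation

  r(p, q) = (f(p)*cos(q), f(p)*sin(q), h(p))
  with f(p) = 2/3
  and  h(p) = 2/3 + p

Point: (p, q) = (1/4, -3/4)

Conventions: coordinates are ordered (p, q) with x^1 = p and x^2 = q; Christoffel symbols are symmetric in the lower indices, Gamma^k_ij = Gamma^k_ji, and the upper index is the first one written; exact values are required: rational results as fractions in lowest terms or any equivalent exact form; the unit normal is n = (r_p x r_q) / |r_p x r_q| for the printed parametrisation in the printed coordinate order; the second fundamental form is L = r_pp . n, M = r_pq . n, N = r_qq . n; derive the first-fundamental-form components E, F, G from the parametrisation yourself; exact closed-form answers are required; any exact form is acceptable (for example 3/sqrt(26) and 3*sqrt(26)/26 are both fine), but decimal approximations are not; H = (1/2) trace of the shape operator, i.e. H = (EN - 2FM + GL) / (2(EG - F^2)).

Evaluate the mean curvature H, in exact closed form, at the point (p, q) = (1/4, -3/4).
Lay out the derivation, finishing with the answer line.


f = 2/3, f' = 0, f'' = 0, h' = 1, h'' = 0
E = 1, F = 0, G = 4/9; answer radicand W^2 = 1
unnormalised second-form numerators: l = 0, m = 0, n = 2/3; L = l/sqrt(1), and similarly M = m/sqrt(W^2), N = n/sqrt(W^2)
H = (E*n - 2*F*m + G*l) / (2*(EG - F^2)*sqrt(W^2)); E*n - 2*F*m + G*l = 2/3, EG - F^2 = 4/9, so H = (3/4)/sqrt(1)

Answer: H = 3/4


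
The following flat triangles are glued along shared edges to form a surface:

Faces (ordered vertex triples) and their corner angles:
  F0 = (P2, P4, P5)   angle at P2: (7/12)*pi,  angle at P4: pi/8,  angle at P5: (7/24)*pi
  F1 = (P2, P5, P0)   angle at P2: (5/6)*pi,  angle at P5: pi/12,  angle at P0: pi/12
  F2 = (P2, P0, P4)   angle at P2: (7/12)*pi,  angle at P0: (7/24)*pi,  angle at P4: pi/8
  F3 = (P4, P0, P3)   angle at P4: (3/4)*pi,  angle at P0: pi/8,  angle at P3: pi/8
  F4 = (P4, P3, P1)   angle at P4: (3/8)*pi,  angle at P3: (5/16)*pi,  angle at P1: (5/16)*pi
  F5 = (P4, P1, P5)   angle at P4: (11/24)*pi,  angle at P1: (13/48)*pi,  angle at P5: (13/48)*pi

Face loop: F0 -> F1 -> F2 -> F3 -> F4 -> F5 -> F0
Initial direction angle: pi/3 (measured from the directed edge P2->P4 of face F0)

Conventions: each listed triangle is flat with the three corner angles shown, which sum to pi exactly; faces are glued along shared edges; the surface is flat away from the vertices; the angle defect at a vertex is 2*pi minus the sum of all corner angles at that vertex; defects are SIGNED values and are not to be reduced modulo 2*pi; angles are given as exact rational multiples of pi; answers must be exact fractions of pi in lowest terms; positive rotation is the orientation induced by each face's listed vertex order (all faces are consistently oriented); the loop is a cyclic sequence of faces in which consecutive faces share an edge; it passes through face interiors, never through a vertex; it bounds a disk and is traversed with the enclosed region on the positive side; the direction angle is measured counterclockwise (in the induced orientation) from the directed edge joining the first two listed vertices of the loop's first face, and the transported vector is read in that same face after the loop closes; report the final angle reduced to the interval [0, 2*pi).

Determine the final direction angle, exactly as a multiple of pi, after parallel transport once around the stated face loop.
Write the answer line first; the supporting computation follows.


Answer: final direction angle = pi/2

enclosed vertex P2: corner angles sum to 2*pi, defect = 2*pi - 2*pi = 0
enclosed vertex P4: corner angles sum to (11/6)*pi, defect = 2*pi - (11/6)*pi = pi/6
transport around the loop rotates by the sum of enclosed defects; add to the initial angle mod 2*pi
final angle = pi/3 + pi/6 = pi/2 (mod 2*pi)


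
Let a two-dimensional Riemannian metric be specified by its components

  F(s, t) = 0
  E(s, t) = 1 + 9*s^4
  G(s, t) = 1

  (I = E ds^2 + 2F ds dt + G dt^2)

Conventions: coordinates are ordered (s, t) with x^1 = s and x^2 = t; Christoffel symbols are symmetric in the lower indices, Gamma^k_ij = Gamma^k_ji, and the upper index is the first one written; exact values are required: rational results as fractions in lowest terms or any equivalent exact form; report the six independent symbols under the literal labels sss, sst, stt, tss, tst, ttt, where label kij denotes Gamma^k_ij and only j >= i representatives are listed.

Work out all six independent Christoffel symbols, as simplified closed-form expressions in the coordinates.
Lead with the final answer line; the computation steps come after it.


Answer: Gamma_sss = 18*s^3/(9*s^4 + 1), Gamma_sst = 0, Gamma_stt = 0, Gamma_tss = 0, Gamma_tst = 0, Gamma_ttt = 0

E = 1 + 9*s^4; F = 0; G = 1
Gamma^k_ij = (1/2) g^{kl} (d_i g_jl + d_j g_il - d_l g_ij), with g^inv = (1/(EG-F^2)) [[G, -F], [-F, E]]
first partials: E_s = 36*s^3, E_t = 0, F_s = 0, F_t = 0, G_s = 0, G_t = 0
D = EG - F^2 = 1 + 9*s^4
expanded: Gamma^s_ss = (G E_s - 2F F_s + F E_t)/(2D), Gamma^s_st = (G E_t - F G_s)/(2D), Gamma^s_tt = (2G F_t - G G_s - F G_t)/(2D), Gamma^t_ss = (2E F_s - E E_t - F E_s)/(2D), Gamma^t_st = (E G_s - F E_t)/(2D), Gamma^t_tt = (E G_t - 2F F_t + F G_s)/(2D); substitute and cancel common factors


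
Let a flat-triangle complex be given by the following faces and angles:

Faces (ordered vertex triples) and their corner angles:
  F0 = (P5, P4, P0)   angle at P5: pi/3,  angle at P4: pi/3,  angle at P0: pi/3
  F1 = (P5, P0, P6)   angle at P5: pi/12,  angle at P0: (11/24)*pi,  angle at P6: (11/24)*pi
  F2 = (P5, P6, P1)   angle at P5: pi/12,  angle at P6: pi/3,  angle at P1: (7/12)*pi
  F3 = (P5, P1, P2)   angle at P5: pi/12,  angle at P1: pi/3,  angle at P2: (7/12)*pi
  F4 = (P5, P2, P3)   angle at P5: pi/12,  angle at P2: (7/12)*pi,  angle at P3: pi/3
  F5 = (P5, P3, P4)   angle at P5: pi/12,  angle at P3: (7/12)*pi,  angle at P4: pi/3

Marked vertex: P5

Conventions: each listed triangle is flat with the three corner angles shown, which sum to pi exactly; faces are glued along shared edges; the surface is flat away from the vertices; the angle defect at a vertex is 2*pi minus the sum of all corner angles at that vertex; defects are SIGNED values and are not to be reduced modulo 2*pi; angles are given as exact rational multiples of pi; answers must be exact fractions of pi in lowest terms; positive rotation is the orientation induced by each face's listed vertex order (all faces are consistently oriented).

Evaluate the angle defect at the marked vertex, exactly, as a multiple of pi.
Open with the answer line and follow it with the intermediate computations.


Answer: defect(P5) = (5/4)*pi

Sum of corner angles at P5: (3/4)*pi
defect = 2*pi - (3/4)*pi


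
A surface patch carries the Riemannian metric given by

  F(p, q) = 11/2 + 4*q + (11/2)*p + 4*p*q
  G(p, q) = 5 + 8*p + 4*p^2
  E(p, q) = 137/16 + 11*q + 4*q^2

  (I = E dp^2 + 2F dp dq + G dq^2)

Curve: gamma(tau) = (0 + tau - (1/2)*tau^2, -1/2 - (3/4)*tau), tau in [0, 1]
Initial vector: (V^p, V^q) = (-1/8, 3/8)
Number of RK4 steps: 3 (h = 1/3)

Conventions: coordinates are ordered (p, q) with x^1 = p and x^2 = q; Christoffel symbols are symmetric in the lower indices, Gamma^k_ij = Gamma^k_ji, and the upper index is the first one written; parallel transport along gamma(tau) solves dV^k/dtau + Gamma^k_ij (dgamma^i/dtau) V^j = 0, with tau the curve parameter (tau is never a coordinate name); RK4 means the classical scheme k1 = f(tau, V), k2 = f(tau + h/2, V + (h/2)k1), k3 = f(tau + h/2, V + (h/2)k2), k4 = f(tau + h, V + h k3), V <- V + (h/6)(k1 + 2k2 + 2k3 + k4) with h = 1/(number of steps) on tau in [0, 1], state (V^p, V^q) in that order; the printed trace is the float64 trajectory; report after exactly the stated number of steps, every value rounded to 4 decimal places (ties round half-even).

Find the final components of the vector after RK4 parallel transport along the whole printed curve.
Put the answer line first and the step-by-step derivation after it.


Answer: V^p = -0.1985, V^q = 0.2146

gamma'(tau) = (1 - tau, -3/4); f(tau, V)^k = -Gamma^k_ij(gamma(tau)) gamma'^i(tau) V^j; h = 1/3; intermediate values shown to 6 dp
curve data and Christoffel symbols at the stage parameters:
  tau = 0.000000: gamma = (0.000000, -0.500000), gamma' = (1.000000, -0.750000); Gamma_ppp = 0.000000, Gamma_ppq = 0.434109, Gamma_pqq = 0.000000, Gamma_qpp = 0.000000, Gamma_qpq = 0.496124, Gamma_qqq = 0.000000
  tau = 0.166667: gamma = (0.152778, -0.625000), gamma' = (0.833333, -0.750000); Gamma_ppp = 0.000000, Gamma_ppq = 0.350239, Gamma_pqq = 0.000000, Gamma_qpp = 0.000000, Gamma_qpq = 0.538330, Gamma_qqq = 0.000000
  tau = 0.333333: gamma = (0.277778, -0.750000), gamma' = (0.666667, -0.750000); Gamma_ppp = 0.000000, Gamma_ppq = 0.274926, Gamma_pqq = 0.000000, Gamma_qpp = 0.000000, Gamma_qpq = 0.562070, Gamma_qqq = 0.000000
  tau = 0.500000: gamma = (0.375000, -0.875000), gamma' = (0.500000, -0.750000); Gamma_ppp = 0.000000, Gamma_ppq = 0.209150, Gamma_pqq = 0.000000, Gamma_qpp = 0.000000, Gamma_qpq = 0.575163, Gamma_qqq = 0.000000
  tau = 0.666667: gamma = (0.444444, -1.000000), gamma' = (0.333333, -0.750000); Gamma_ppp = 0.000000, Gamma_ppq = 0.151390, Gamma_pqq = 0.000000, Gamma_qpp = 0.000000, Gamma_qpq = 0.583132, Gamma_qqq = 0.000000
  tau = 0.833333: gamma = (0.486111, -1.125000), gamma' = (0.166667, -0.750000); Gamma_ppp = 0.000000, Gamma_ppq = 0.099166, Gamma_pqq = 0.000000, Gamma_qpp = 0.000000, Gamma_qpq = 0.589487, Gamma_qqq = 0.000000
  tau = 1.000000: gamma = (0.500000, -1.250000), gamma' = (0.000000, -0.750000); Gamma_ppp = 0.000000, Gamma_ppq = 0.049689, Gamma_pqq = 0.000000, Gamma_qpp = 0.000000, Gamma_qpq = 0.596273, Gamma_qqq = 0.000000
step 0: V^p = -0.1250, V^q = 0.3750
step 1: k1 = (-0.203488, -0.232558), k2 = (-0.139881, -0.215002), k3 = (-0.137950, -0.212034), k4 = (-0.091033, -0.186112); V <- V + (h/6)(k1 + 2k2 + 2k3 + k4): V^p = -0.1722, V^q = 0.3043
step 2: k1 = (-0.091285, -0.186627), k2 = (-0.057972, -0.159423), k3 = (-0.057575, -0.158332), k4 = (-0.034427, -0.132608); V <- V + (h/6)(k1 + 2k2 + 2k3 + k4): V^p = -0.1921, V^q = 0.2513
step 3: k1 = (-0.034485, -0.132833), k2 = (-0.018498, -0.109961), k3 = (-0.018363, -0.109158), k4 = (-0.007385, -0.088625); V <- V + (h/6)(k1 + 2k2 + 2k3 + k4): V^p = -0.1985, V^q = 0.2146


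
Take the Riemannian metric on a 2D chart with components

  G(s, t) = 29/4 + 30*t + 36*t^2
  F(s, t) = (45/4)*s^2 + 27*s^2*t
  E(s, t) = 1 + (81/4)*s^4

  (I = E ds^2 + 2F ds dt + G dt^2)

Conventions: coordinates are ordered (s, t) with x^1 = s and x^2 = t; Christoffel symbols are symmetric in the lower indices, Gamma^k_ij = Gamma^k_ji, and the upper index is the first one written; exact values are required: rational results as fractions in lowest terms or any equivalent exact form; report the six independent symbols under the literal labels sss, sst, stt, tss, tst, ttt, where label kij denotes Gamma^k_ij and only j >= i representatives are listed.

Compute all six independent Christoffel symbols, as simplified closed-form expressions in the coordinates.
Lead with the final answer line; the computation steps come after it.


Answer: Gamma_sss = 162*s^3/(81*s^4 + 144*t^2 + 120*t + 29), Gamma_sst = 0, Gamma_stt = 108*s^2/(81*s^4 + 144*t^2 + 120*t + 29), Gamma_tss = (216*s*t + 90*s)/(81*s^4 + 144*t^2 + 120*t + 29), Gamma_tst = 0, Gamma_ttt = (144*t + 60)/(81*s^4 + 144*t^2 + 120*t + 29)

E = 1 + (81/4)*s^4; F = (45/4)*s^2 + 27*s^2*t; G = 29/4 + 30*t + 36*t^2
Gamma^k_ij = (1/2) g^{kl} (d_i g_jl + d_j g_il - d_l g_ij), with g^inv = (1/(EG-F^2)) [[G, -F], [-F, E]]
first partials: E_s = 81*s^3, E_t = 0, F_s = (45/2)*s + 54*s*t, F_t = 27*s^2, G_s = 0, G_t = 30 + 72*t
D = EG - F^2 = 29/4 + 30*t + 36*t^2 + (81/4)*s^4
expanded: Gamma^s_ss = (G E_s - 2F F_s + F E_t)/(2D), Gamma^s_st = (G E_t - F G_s)/(2D), Gamma^s_tt = (2G F_t - G G_s - F G_t)/(2D), Gamma^t_ss = (2E F_s - E E_t - F E_s)/(2D), Gamma^t_st = (E G_s - F E_t)/(2D), Gamma^t_tt = (E G_t - 2F F_t + F G_s)/(2D); substitute and cancel common factors


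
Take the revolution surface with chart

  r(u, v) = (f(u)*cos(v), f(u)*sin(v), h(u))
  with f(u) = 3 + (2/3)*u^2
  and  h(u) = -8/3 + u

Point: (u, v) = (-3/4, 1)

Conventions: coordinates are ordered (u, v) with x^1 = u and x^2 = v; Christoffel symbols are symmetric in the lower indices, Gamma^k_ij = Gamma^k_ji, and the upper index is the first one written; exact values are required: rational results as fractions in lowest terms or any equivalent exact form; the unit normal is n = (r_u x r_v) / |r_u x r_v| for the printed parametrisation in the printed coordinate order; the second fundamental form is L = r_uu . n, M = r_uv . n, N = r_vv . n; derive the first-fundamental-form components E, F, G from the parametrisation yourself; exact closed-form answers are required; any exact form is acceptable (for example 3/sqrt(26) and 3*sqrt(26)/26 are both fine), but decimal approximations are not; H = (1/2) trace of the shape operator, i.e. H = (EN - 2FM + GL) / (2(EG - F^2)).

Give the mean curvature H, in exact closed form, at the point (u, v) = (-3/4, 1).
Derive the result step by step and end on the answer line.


f = 27/8, f' = -1, f'' = 4/3, h' = 1, h'' = 0
E = 2, F = 0, G = 729/64; answer radicand W^2 = 2
unnormalised second-form numerators: l = -4/3, m = 0, n = 27/8; L = l/sqrt(2), and similarly M = m/sqrt(W^2), N = n/sqrt(W^2)
H = (E*n - 2*F*m + G*l) / (2*(EG - F^2)*sqrt(W^2)); E*n - 2*F*m + G*l = -135/16, EG - F^2 = 729/32, so H = (-5/27)/sqrt(2)

Answer: H = -5*sqrt(2)/54


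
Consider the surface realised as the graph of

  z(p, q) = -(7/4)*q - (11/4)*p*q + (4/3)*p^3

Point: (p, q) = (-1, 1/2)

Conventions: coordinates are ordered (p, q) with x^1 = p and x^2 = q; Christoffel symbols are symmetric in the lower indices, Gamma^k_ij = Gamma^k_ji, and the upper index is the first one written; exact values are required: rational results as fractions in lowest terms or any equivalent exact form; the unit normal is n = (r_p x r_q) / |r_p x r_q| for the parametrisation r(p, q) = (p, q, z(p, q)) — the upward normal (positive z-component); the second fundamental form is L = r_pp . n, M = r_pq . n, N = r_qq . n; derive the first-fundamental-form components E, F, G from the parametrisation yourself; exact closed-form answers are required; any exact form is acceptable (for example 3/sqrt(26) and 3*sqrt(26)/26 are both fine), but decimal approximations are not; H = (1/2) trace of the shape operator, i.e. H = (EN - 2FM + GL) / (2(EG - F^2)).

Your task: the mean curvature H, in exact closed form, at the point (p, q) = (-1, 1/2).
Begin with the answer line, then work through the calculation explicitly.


Answer: H = -400*sqrt(569)/323761

z_p = 21/8, z_q = 1, z_pp = -8, z_pq = -11/4, z_qq = 0
E = 505/64, F = 21/8, G = 2; answer radicand W^2 = 569/64
unnormalised second-form numerators: l = -8, m = -11/4, n = 0; L = l/sqrt(569/64), and similarly M = m/sqrt(W^2), N = n/sqrt(W^2)
H = (E*n - 2*F*m + G*l) / (2*(EG - F^2)*sqrt(W^2)); E*n - 2*F*m + G*l = -25/16, EG - F^2 = 569/64, so H = (-50/569)/sqrt(569/64)


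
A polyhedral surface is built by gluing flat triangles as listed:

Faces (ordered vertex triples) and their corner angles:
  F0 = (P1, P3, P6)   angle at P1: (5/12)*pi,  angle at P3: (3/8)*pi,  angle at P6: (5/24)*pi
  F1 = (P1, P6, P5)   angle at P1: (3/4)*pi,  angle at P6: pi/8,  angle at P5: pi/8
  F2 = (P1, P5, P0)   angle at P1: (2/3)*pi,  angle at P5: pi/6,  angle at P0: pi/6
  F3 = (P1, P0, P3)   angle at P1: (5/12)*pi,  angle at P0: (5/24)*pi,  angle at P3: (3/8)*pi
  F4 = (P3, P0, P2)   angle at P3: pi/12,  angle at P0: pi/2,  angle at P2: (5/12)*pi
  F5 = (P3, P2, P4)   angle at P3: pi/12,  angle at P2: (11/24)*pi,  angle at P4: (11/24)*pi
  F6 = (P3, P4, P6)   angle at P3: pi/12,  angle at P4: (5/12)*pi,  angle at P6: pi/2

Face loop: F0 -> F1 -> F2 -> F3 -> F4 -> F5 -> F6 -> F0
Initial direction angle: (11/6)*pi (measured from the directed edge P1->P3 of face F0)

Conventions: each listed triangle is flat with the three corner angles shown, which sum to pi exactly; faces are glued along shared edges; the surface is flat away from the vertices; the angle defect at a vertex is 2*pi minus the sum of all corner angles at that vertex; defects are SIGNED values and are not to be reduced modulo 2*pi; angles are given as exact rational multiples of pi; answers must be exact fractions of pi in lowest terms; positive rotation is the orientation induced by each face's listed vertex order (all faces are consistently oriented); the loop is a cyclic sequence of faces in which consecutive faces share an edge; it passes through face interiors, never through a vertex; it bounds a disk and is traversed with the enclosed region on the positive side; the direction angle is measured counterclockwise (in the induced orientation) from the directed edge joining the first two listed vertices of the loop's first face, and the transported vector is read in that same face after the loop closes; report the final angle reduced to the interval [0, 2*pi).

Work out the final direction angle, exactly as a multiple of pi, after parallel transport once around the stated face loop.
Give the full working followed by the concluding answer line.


enclosed vertex P1: corner angles sum to (9/4)*pi, defect = 2*pi - (9/4)*pi = -pi/4
enclosed vertex P3: corner angles sum to pi, defect = 2*pi - pi = pi
the rotation equals the total enclosed defect, so the final angle is initial + defects (mod 2*pi)
final angle = (11/6)*pi + (3/4)*pi = (7/12)*pi (mod 2*pi)

Answer: final direction angle = (7/12)*pi


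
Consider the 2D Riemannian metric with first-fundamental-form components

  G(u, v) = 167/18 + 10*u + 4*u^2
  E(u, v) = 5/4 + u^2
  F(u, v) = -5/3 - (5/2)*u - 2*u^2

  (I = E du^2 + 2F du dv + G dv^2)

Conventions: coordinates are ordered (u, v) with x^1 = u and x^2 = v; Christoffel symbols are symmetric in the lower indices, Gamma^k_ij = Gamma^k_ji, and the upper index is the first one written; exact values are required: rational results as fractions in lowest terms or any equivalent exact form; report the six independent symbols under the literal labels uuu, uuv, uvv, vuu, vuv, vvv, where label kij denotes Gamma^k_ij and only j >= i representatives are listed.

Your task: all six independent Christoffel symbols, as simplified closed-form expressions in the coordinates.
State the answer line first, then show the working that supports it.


Answer: Gamma_uuu = (-288*u^3 - 360*u^2 - 262*u - 300)/(98*u^2 + 300*u + 635), Gamma_uuv = (576*u^3 + 1440*u^2 + 1380*u + 600)/(98*u^2 + 300*u + 635), Gamma_uvv = (-1152*u^3 - 4320*u^2 - 6272*u - 3340)/(98*u^2 + 300*u + 635), Gamma_vuu = (-144*u^3 - 240*u - 225)/(98*u^2 + 300*u + 635), Gamma_vuv = (288*u^3 + 360*u^2 + 360*u + 450)/(98*u^2 + 300*u + 635), Gamma_vvv = (-576*u^3 - 1440*u^2 - 1380*u - 600)/(98*u^2 + 300*u + 635)

E = 5/4 + u^2; F = -5/3 - (5/2)*u - 2*u^2; G = 167/18 + 10*u + 4*u^2
Gamma^k_ij = (1/2) g^{kl} (d_i g_jl + d_j g_il - d_l g_ij), with g^inv = (1/(EG-F^2)) [[G, -F], [-F, E]]
first partials: E_u = 2*u, E_v = 0, F_u = -5/2 - 4*u, F_v = 0, G_u = 10 + 8*u, G_v = 0
D = EG - F^2 = 635/72 + (25/6)*u + (49/36)*u^2
expanded: Gamma^u_uu = (G E_u - 2F F_u + F E_v)/(2D), Gamma^u_uv = (G E_v - F G_u)/(2D), Gamma^u_vv = (2G F_v - G G_u - F G_v)/(2D), Gamma^v_uu = (2E F_u - E E_v - F E_u)/(2D), Gamma^v_uv = (E G_u - F E_v)/(2D), Gamma^v_vv = (E G_v - 2F F_v + F G_u)/(2D); substitute and cancel common factors


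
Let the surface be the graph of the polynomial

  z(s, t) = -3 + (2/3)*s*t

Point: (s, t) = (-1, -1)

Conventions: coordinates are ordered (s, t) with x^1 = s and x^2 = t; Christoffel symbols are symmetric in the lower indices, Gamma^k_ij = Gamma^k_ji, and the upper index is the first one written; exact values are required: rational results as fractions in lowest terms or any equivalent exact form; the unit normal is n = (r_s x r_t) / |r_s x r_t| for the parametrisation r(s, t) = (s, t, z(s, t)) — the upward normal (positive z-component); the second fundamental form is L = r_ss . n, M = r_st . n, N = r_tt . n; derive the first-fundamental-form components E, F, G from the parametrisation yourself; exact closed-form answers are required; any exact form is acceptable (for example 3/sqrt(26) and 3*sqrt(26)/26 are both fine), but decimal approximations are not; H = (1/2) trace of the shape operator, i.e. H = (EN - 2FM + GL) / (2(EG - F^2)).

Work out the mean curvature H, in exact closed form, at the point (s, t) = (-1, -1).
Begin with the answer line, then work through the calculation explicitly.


Answer: H = -8*sqrt(17)/289

z_s = -2/3, z_t = -2/3, z_ss = 0, z_st = 2/3, z_tt = 0
E = 13/9, F = 4/9, G = 13/9; answer radicand W^2 = 17/9
unnormalised second-form numerators: l = 0, m = 2/3, n = 0; L = l/sqrt(17/9), and similarly M = m/sqrt(W^2), N = n/sqrt(W^2)
H = (E*n - 2*F*m + G*l) / (2*(EG - F^2)*sqrt(W^2)); E*n - 2*F*m + G*l = -16/27, EG - F^2 = 17/9, so H = (-8/51)/sqrt(17/9)


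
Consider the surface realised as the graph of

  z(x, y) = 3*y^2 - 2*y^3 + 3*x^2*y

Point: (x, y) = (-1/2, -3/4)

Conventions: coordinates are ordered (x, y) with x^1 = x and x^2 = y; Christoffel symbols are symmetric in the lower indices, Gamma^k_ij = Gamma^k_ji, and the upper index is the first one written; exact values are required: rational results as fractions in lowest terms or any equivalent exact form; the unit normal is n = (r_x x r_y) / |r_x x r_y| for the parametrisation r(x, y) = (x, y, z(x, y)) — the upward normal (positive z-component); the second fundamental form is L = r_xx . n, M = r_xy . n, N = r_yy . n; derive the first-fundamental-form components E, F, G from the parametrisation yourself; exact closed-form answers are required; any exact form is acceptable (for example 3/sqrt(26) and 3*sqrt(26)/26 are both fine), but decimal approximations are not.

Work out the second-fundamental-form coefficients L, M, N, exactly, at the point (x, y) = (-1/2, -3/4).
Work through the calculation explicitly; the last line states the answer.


z_x = 9/4, z_y = -57/8, z_xx = -9/2, z_xy = -3, z_yy = 15
E = 97/16, F = -513/32, G = 3313/64; answer radicand W^2 = 3637/64
unnormalised second-form numerators: l = -9/2, m = -3, n = 15; L = l/sqrt(3637/64), and similarly M = m/sqrt(W^2), N = n/sqrt(W^2)

Answer: L = -36*sqrt(3637)/3637, M = -24*sqrt(3637)/3637, N = 120*sqrt(3637)/3637


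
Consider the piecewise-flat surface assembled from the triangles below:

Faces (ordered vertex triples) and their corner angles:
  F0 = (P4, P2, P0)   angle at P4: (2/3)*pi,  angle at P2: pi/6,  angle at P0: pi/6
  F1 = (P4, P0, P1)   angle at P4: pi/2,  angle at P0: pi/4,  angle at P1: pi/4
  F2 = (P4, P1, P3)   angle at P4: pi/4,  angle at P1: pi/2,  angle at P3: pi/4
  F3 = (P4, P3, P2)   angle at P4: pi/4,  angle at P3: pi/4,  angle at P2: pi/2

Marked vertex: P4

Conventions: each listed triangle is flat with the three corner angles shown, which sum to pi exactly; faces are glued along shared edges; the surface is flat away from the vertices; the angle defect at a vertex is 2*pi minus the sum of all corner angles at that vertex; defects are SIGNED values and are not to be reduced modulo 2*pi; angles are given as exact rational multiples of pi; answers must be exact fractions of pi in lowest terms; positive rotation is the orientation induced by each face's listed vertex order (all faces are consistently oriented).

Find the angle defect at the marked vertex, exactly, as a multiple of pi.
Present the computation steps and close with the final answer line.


Sum of corner angles at P4: (5/3)*pi
defect = 2*pi - (5/3)*pi

Answer: defect(P4) = pi/3


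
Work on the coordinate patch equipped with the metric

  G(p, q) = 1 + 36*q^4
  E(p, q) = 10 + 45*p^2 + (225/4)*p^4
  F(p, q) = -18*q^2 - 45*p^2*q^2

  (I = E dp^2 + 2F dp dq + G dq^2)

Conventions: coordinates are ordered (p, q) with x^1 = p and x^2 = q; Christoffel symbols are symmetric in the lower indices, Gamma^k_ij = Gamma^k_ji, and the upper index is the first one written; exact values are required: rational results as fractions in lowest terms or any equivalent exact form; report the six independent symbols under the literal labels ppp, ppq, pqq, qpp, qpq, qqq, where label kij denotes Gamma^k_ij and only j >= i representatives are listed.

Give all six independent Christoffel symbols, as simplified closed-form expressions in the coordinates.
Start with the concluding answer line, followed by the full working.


Answer: Gamma_ppp = (450*p^3 + 180*p)/(225*p^4 + 180*p^2 + 144*q^4 + 40), Gamma_ppq = 0, Gamma_pqq = (-360*p^2*q - 144*q)/(225*p^4 + 180*p^2 + 144*q^4 + 40), Gamma_qpp = -360*p*q^2/(225*p^4 + 180*p^2 + 144*q^4 + 40), Gamma_qpq = 0, Gamma_qqq = 288*q^3/(225*p^4 + 180*p^2 + 144*q^4 + 40)

E = 10 + 45*p^2 + (225/4)*p^4; F = -18*q^2 - 45*p^2*q^2; G = 1 + 36*q^4
Gamma^k_ij = (1/2) g^{kl} (d_i g_jl + d_j g_il - d_l g_ij), with g^inv = (1/(EG-F^2)) [[G, -F], [-F, E]]
first partials: E_p = 90*p + 225*p^3, E_q = 0, F_p = -90*p*q^2, F_q = -36*q - 90*p^2*q, G_p = 0, G_q = 144*q^3
D = EG - F^2 = 10 + 45*p^2 + 36*q^4 + (225/4)*p^4
expanded: Gamma^p_pp = (G E_p - 2F F_p + F E_q)/(2D), Gamma^p_pq = (G E_q - F G_p)/(2D), Gamma^p_qq = (2G F_q - G G_p - F G_q)/(2D), Gamma^q_pp = (2E F_p - E E_q - F E_p)/(2D), Gamma^q_pq = (E G_p - F E_q)/(2D), Gamma^q_qq = (E G_q - 2F F_q + F G_p)/(2D); substitute and cancel common factors


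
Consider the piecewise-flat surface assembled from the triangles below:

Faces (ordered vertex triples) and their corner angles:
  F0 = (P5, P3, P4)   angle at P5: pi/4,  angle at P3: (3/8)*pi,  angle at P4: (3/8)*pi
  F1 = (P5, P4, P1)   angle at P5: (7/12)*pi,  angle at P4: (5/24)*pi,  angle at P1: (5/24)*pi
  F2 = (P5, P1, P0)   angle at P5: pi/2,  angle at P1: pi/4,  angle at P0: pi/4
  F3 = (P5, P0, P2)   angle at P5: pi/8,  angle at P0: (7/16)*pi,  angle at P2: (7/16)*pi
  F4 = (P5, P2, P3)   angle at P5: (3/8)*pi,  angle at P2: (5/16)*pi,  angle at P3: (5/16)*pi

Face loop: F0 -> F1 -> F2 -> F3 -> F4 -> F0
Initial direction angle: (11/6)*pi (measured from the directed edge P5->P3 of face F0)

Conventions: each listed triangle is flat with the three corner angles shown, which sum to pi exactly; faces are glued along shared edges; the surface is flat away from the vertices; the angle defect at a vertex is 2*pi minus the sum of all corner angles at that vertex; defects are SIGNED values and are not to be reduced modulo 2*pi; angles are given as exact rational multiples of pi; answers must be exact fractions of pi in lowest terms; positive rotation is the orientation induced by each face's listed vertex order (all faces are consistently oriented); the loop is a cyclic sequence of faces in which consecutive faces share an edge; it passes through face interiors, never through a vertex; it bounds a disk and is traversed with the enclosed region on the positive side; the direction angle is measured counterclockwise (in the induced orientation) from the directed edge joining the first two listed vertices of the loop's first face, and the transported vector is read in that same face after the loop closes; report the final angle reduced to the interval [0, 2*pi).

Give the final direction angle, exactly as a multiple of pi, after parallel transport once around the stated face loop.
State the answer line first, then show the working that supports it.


Answer: final direction angle = 0

enclosed vertex P5: corner angles sum to (11/6)*pi, defect = 2*pi - (11/6)*pi = pi/6
holonomy = initial angle + sum of enclosed defects (mod 2*pi), positive in the induced orientation
final angle = (11/6)*pi + pi/6 = 0 (mod 2*pi)


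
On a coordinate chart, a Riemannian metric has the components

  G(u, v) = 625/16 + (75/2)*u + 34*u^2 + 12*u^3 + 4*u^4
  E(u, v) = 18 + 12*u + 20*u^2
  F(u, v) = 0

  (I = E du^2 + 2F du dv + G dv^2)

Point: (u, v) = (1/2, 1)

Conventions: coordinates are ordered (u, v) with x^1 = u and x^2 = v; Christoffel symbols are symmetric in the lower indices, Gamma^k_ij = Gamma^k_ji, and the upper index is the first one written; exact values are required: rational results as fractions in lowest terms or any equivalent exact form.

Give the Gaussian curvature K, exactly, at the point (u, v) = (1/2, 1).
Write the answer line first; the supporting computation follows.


Answer: K = -48/9251

E = 29, F = 0, G = 1089/16, EG - F^2 = 31581/16 at the point
E_u = 32, E_v = 0, F_u = 0, F_v = 0, G_u = 165/2, G_v = 0
E_vv = 0, F_uv = 0, G_uu = 116
Brioschi: K = (det M1 - det M2) / (EG - F^2)^2 with the standard first/second-derivative matrices M1, M2.
M1 = [[-E_vv/2 + F_uv - G_uu/2, E_u/2, F_u - E_v/2], [F_v - G_u/2, E, F], [G_v/2, F, G]] = [[-58, 16, 0], [-165/4, 29, 0], [0, 0, 1089/16]]; det M1 = -556479/8
M2 = [[0, E_v/2, G_u/2], [E_v/2, E, F], [G_u/2, F, G]] = [[0, 0, 165/4], [0, 29, 0], [165/4, 0, 1089/16]]; det M2 = -789525/16
det M1 - det M2 = -323433/16; K = -323433/16 / (31581/16)^2 = -48/9251


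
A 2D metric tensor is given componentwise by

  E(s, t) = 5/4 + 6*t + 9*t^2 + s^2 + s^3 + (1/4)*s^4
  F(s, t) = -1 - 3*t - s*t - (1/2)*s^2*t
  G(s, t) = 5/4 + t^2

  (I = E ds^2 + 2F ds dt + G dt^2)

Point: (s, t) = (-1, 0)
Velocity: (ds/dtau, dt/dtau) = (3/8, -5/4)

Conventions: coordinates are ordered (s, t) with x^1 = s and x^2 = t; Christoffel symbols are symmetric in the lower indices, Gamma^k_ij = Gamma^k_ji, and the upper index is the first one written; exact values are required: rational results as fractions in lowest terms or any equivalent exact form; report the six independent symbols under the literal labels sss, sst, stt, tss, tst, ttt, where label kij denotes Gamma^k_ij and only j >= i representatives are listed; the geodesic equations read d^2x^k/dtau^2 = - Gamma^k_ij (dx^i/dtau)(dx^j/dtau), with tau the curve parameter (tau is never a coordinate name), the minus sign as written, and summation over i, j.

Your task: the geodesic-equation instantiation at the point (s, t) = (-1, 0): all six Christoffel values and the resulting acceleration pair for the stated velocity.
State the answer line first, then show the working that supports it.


Answer: Gamma_sss = -24/7, Gamma_sst = 30/7, Gamma_stt = -25/7, Gamma_tss = -36/7, Gamma_tst = 24/7, Gamma_ttt = -20/7; accelerations (d^2s/dtau^2, d^2t/dtau^2) = (1129/112, 941/112)

E = 3/2, F = -1, G = 5/4 at the point
E_s = 0, E_t = 6, F_s = 0, F_t = -5/2, G_s = 0, G_t = 0
EG - F^2 = 7/8;  g^inv = (8/7) * [[5/4, 1], [1, 3/2]]
first-kind symbols [ij,l] = (1/2)(d_i g_jl + d_j g_il - d_l g_ij): [ss,s] = E_s/2 = 0, [ss,t] = F_s - E_t/2 = -3, [st,s] = E_t/2 = 3, [st,t] = G_s/2 = 0, [tt,s] = F_t - G_s/2 = -5/2, [tt,t] = G_t/2 = 0
Gamma^s_ij = (G*[ij,s] - F*[ij,t])/(EG - F^2), Gamma^t_ij = (E*[ij,t] - F*[ij,s])/(EG - F^2)
Gamma_sss = -24/7, Gamma_sst = 30/7, Gamma_stt = -25/7, Gamma_tss = -36/7, Gamma_tst = 24/7, Gamma_ttt = -20/7
d^2s/dtau^2 = -(Gamma_sss*(3/8)^2 + 2*Gamma_sst*(3/8)*(-5/4) + Gamma_stt*(-5/4)^2) = 1129/112
d^2t/dtau^2 = -(Gamma_tss*(3/8)^2 + 2*Gamma_tst*(3/8)*(-5/4) + Gamma_ttt*(-5/4)^2) = 941/112


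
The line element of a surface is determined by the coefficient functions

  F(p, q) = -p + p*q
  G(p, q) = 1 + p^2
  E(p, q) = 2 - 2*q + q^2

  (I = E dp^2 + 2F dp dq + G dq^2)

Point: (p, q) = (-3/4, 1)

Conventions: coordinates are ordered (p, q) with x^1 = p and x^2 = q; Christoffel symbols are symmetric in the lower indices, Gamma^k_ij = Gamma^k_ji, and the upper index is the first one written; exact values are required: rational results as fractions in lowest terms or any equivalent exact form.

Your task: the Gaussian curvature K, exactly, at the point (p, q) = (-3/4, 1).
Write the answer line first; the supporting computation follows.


Answer: K = -256/625

E = 1, F = 0, G = 25/16, EG - F^2 = 25/16 at the point
E_p = 0, E_q = 0, F_p = 0, F_q = -3/4, G_p = -3/2, G_q = 0
E_qq = 2, F_pq = 1, G_pp = 2
Compute both Brioschi determinants and normalise by (EG - F^2)^2.
M1 = [[-E_qq/2 + F_pq - G_pp/2, E_p/2, F_p - E_q/2], [F_q - G_p/2, E, F], [G_q/2, F, G]] = [[-1, 0, 0], [0, 1, 0], [0, 0, 25/16]]; det M1 = -25/16
M2 = [[0, E_q/2, G_p/2], [E_q/2, E, F], [G_p/2, F, G]] = [[0, 0, -3/4], [0, 1, 0], [-3/4, 0, 25/16]]; det M2 = -9/16
det M1 - det M2 = -1; K = -1 / (25/16)^2 = -256/625


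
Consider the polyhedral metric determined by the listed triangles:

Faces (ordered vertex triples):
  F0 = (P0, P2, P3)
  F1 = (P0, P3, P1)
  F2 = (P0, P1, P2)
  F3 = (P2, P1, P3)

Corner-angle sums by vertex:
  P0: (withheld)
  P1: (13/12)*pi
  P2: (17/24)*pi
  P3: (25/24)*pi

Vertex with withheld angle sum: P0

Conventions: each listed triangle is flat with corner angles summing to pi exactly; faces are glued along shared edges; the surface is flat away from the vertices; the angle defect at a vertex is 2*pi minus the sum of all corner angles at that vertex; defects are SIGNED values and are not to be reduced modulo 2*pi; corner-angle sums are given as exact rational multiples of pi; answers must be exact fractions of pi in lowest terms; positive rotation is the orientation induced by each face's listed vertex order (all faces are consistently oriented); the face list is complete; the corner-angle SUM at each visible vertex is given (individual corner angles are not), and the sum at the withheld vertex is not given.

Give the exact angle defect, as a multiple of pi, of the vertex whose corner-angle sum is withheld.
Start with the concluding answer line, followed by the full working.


Answer: defect(P0) = (5/6)*pi

V = 4, E = 6, F = 4; chi = V - E + F = 2
Gauss-Bonnet: total defect = 2*pi*chi = 4*pi; visible defects sum to (19/6)*pi


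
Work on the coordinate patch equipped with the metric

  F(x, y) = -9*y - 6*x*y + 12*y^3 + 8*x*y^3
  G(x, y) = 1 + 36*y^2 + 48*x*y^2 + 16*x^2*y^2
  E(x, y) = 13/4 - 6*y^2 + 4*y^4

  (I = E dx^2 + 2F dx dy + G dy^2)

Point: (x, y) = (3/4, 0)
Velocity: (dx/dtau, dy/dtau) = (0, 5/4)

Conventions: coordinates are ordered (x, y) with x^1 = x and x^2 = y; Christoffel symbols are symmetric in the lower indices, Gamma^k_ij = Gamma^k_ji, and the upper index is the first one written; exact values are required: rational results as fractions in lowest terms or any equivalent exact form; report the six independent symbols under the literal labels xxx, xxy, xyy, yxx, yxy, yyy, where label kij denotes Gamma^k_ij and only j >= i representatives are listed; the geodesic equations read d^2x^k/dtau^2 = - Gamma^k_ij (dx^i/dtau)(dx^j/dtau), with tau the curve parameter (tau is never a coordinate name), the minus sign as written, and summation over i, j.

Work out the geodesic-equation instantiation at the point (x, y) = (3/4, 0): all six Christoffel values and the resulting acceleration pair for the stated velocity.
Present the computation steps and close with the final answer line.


E = 13/4, F = 0, G = 1 at the point
E_x = 0, E_y = 0, F_x = 0, F_y = -27/2, G_x = 0, G_y = 0
EG - F^2 = 13/4;  g^inv = (4/13) * [[1, 0], [0, 13/4]]
first-kind symbols [ij,l] = (1/2)(d_i g_jl + d_j g_il - d_l g_ij): [xx,x] = E_x/2 = 0, [xx,y] = F_x - E_y/2 = 0, [xy,x] = E_y/2 = 0, [xy,y] = G_x/2 = 0, [yy,x] = F_y - G_x/2 = -27/2, [yy,y] = G_y/2 = 0
Gamma^x_ij = (G*[ij,x] - F*[ij,y])/(EG - F^2), Gamma^y_ij = (E*[ij,y] - F*[ij,x])/(EG - F^2)
Gamma_xxx = 0, Gamma_xxy = 0, Gamma_xyy = -54/13, Gamma_yxx = 0, Gamma_yxy = 0, Gamma_yyy = 0
d^2x/dtau^2 = -(Gamma_xxx*(0)^2 + 2*Gamma_xxy*(0)*(5/4) + Gamma_xyy*(5/4)^2) = 675/104
d^2y/dtau^2 = -(Gamma_yxx*(0)^2 + 2*Gamma_yxy*(0)*(5/4) + Gamma_yyy*(5/4)^2) = 0

Answer: Gamma_xxx = 0, Gamma_xxy = 0, Gamma_xyy = -54/13, Gamma_yxx = 0, Gamma_yxy = 0, Gamma_yyy = 0; accelerations (d^2x/dtau^2, d^2y/dtau^2) = (675/104, 0)


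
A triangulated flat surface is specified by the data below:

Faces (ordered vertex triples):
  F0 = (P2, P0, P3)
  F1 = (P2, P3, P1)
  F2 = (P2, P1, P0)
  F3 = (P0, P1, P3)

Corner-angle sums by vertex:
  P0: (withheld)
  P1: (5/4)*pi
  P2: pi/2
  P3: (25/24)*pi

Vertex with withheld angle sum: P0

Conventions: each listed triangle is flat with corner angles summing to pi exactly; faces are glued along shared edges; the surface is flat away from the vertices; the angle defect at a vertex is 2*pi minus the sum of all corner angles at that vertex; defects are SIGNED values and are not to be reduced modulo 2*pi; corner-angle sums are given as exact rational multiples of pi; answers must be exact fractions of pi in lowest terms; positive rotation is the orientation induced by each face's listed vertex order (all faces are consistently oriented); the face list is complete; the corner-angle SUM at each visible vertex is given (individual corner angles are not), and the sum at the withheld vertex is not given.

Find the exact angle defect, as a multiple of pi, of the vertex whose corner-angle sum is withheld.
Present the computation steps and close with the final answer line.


V = 4, E = 6, F = 4; chi = V - E + F = 2
Gauss-Bonnet: total defect = 2*pi*chi = 4*pi; visible defects sum to (77/24)*pi

Answer: defect(P0) = (19/24)*pi


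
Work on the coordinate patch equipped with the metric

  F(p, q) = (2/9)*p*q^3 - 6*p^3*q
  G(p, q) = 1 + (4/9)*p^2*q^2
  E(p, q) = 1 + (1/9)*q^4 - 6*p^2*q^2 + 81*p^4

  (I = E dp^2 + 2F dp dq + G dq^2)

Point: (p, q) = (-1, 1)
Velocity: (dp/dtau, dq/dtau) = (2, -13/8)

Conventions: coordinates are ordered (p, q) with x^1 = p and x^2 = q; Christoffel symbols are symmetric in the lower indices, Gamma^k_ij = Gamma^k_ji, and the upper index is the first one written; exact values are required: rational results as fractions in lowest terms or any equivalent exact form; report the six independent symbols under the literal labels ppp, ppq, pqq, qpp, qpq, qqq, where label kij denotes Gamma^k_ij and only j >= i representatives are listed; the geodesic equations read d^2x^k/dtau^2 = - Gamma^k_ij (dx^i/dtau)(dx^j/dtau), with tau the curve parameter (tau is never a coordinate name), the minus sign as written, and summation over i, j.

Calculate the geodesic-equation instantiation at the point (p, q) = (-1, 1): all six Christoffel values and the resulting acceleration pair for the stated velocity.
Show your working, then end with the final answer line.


E = 685/9, F = 52/9, G = 13/9 at the point
E_p = -312, E_q = -104/9, F_p = -160/9, F_q = 16/3, G_p = -8/9, G_q = 8/9
EG - F^2 = 689/9;  g^inv = (9/689) * [[13/9, -52/9], [-52/9, 685/9]]
first-kind symbols [ij,l] = (1/2)(d_i g_jl + d_j g_il - d_l g_ij): [pp,p] = E_p/2 = -156, [pp,q] = F_p - E_q/2 = -12, [pq,p] = E_q/2 = -52/9, [pq,q] = G_p/2 = -4/9, [qq,p] = F_q - G_p/2 = 52/9, [qq,q] = G_q/2 = 4/9
Gamma^p_ij = (G*[ij,p] - F*[ij,q])/(EG - F^2), Gamma^q_ij = (E*[ij,q] - F*[ij,p])/(EG - F^2)
Gamma_ppp = -108/53, Gamma_ppq = -4/53, Gamma_pqq = 4/53, Gamma_qpp = -108/689, Gamma_qpq = -4/689, Gamma_qqq = 4/689
d^2p/dtau^2 = -(Gamma_ppp*(2)^2 + 2*Gamma_ppq*(2)*(-13/8) + Gamma_pqq*(-13/8)^2) = 6327/848
d^2q/dtau^2 = -(Gamma_qpp*(2)^2 + 2*Gamma_qpq*(2)*(-13/8) + Gamma_qqq*(-13/8)^2) = 6327/11024

Answer: Gamma_ppp = -108/53, Gamma_ppq = -4/53, Gamma_pqq = 4/53, Gamma_qpp = -108/689, Gamma_qpq = -4/689, Gamma_qqq = 4/689; accelerations (d^2p/dtau^2, d^2q/dtau^2) = (6327/848, 6327/11024)
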